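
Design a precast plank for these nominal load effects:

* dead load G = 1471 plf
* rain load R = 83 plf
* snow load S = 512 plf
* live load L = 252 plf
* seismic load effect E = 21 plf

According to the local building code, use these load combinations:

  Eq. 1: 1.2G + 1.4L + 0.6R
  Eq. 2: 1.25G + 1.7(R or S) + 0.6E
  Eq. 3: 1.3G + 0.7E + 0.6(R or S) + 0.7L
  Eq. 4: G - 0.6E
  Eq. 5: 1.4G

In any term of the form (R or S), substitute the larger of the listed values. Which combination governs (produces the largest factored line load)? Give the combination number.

Combination 2

(R or S) → S = 512 plf.
Eq. 1: 1.2(1471) + 1.4(252) + 0.6(83) = 2167.8
Eq. 2: 1.25(1471) + 1.7(512) + 0.6(21) = 2721.8
Eq. 3: 1.3(1471) + 0.7(21) + 0.6(512) + 0.7(252) = 2410.6
Eq. 4: 1.0(1471) - 0.6(21) = 1458.4
Eq. 5: 1.4(1471) = 2059.4
The largest value is 2721.8 plf from combination 2.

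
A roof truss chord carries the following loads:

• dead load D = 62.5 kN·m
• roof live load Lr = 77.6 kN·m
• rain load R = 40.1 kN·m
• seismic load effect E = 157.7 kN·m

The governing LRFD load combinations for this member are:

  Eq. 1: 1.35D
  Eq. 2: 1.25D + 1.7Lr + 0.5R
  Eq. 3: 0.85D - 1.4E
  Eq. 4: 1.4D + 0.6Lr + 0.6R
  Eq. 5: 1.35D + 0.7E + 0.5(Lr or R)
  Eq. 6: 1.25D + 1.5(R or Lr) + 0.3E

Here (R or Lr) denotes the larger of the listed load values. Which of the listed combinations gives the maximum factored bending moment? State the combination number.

(Lr or R) → Lr = 77.6 kN·m; (R or Lr) → Lr = 77.6 kN·m.
Eq. 1: 1.35(62.5) = 84.4
Eq. 2: 1.25(62.5) + 1.7(77.6) + 0.5(40.1) = 230.1
Eq. 3: 0.85(62.5) - 1.4(157.7) = -167.7
Eq. 4: 1.4(62.5) + 0.6(77.6) + 0.6(40.1) = 158.1
Eq. 5: 1.35(62.5) + 0.7(157.7) + 0.5(77.6) = 233.6
Eq. 6: 1.25(62.5) + 1.5(77.6) + 0.3(157.7) = 241.8
The largest value is 241.8 kN·m from combination 6.

Combination 6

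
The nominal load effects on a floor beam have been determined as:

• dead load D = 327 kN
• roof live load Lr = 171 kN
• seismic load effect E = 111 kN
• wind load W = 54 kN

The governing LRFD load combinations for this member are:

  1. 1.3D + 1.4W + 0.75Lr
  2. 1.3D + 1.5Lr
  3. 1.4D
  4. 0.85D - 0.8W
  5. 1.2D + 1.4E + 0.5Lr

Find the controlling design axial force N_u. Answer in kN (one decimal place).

681.6 kN

1. 1.3(327) + 1.4(54) + 0.75(171) = 425.1 + 75.6 + 128.3 = 629.0
2. 1.3(327) + 1.5(171) = 425.1 + 256.5 = 681.6
3. 1.4(327) = 457.8
4. 0.85(327) - 0.8(54) = 278.0 - 43.2 = 234.8
5. 1.2(327) + 1.4(111) + 0.5(171) = 392.4 + 155.4 + 85.5 = 633.3
Maximum is from combination 2.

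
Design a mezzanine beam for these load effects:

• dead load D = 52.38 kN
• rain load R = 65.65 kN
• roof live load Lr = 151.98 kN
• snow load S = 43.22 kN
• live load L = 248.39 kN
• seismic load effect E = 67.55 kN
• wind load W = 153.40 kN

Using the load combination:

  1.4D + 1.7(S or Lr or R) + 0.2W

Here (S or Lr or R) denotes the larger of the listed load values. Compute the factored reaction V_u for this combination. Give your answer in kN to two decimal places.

(S or Lr or R) → Lr = 151.98 kN.
1.4(52.38) + 1.7(151.98) + 0.2(153.40) = 362.38
V_u = 362.38 kN.

362.38 kN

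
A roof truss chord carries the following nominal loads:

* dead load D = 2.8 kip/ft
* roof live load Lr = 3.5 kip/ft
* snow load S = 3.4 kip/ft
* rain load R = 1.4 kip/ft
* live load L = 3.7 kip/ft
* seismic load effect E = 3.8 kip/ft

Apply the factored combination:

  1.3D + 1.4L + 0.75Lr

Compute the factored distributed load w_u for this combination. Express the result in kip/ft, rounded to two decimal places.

1.3(2.8) + 1.4(3.7) + 0.75(3.5) = 11.45
w_u = 11.45 kip/ft.

11.45 kip/ft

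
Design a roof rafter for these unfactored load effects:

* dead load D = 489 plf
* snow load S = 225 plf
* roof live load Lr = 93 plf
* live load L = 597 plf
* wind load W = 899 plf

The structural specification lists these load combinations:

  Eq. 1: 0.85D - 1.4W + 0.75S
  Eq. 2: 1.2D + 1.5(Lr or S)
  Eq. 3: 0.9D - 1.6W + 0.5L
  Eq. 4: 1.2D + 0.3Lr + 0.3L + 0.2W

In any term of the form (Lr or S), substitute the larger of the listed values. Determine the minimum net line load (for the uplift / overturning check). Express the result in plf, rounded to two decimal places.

-699.80 plf

(Lr or S) → S = 225 plf.
Eq. 1: 0.85(489) - 1.4(899) + 0.75(225) = 415.65 - 1258.60 + 168.75 = -674.20
Eq. 2: 1.2(489) + 1.5(225) = 586.80 + 337.50 = 924.30
Eq. 3: 0.9(489) - 1.6(899) + 0.5(597) = 440.10 - 1438.40 + 298.50 = -699.80
Eq. 4: 1.2(489) + 0.3(93) + 0.3(597) + 0.2(899) = 586.80 + 27.90 + 179.10 + 179.80 = 973.60
Combination 3 gives the minimum: -699.80 plf.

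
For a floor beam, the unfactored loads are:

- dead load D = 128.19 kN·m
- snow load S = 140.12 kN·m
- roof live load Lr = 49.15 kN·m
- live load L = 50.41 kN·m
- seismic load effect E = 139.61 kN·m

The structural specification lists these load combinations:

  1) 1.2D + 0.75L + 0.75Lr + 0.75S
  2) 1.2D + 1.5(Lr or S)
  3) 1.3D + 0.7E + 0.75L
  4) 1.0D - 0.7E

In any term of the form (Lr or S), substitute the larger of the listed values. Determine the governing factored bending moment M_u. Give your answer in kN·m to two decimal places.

(Lr or S) → S = 140.12 kN·m.
1) 1.2(128.19) + 0.75(50.41) + 0.75(49.15) + 0.75(140.12) = 153.83 + 37.81 + 36.86 + 105.09 = 333.59
2) 1.2(128.19) + 1.5(140.12) = 153.83 + 210.18 = 364.01
3) 1.3(128.19) + 0.7(139.61) + 0.75(50.41) = 302.18
4) 1.0(128.19) - 0.7(139.61) = 128.19 - 97.73 = 30.46
The controlling combination is 2, giving 364.01 kN·m.

364.01 kN·m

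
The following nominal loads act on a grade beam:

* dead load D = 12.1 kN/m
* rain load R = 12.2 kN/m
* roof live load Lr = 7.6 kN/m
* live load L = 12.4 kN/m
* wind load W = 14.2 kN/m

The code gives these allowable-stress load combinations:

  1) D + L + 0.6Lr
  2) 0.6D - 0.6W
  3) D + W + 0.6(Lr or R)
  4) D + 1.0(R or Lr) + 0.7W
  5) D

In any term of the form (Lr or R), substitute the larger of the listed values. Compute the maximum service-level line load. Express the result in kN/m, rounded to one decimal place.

34.2 kN/m

(Lr or R) → R = 12.2 kN/m; (R or Lr) → R = 12.2 kN/m.
1) 1.0(12.1) + 1.0(12.4) + 0.6(7.6) = 29.1
2) 0.6(12.1) - 0.6(14.2) = -1.3
3) 1.0(12.1) + 1.0(14.2) + 0.6(12.2) = 33.6
4) 1.0(12.1) + 1.0(12.2) + 0.7(14.2) = 34.2
5) 1.0(12.1) = 12.1
Maximum is from combination 4.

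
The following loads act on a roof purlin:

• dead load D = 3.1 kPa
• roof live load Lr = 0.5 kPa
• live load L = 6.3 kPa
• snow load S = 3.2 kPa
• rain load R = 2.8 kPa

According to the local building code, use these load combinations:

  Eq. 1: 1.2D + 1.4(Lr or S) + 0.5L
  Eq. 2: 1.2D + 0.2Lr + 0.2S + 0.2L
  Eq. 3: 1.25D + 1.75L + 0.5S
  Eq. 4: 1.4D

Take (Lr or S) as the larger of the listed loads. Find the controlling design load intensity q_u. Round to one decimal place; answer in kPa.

(Lr or S) → S = 3.2 kPa.
Eq. 1: 1.2(3.1) + 1.4(3.2) + 0.5(6.3) = 3.7 + 4.5 + 3.2 = 11.4
Eq. 2: 1.2(3.1) + 0.2(0.5) + 0.2(3.2) + 0.2(6.3) = 3.7 + 0.1 + 0.6 + 1.3 = 5.7
Eq. 3: 1.25(3.1) + 1.75(6.3) + 0.5(3.2) = 3.9 + 11.0 + 1.6 = 16.5
Eq. 4: 1.4(3.1) = 4.3
Maximum is from combination 3.

16.5 kPa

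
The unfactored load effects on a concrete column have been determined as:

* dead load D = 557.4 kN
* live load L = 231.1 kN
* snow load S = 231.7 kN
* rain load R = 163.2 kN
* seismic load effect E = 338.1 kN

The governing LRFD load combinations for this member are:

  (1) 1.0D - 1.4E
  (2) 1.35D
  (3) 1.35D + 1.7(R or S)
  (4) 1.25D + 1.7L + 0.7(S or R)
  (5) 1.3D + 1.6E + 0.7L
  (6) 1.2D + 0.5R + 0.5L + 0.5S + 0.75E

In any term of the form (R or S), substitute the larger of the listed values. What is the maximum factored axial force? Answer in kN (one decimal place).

(R or S) → S = 231.7 kN; (S or R) → S = 231.7 kN.
(1) 1.0(557.4) - 1.4(338.1) = 557.4 - 473.3 = 84.1
(2) 1.35(557.4) = 752.5
(3) 1.35(557.4) + 1.7(231.7) = 752.5 + 393.9 = 1146.4
(4) 1.25(557.4) + 1.7(231.1) + 0.7(231.7) = 1251.8
(5) 1.3(557.4) + 1.6(338.1) + 0.7(231.1) = 724.6 + 541.0 + 161.8 = 1427.4
(6) 1.2(557.4) + 0.5(163.2) + 0.5(231.1) + 0.5(231.7) + 0.75(338.1) = 1235.5
Combination 5 governs: N_u = 1427.4 kN.

1427.4 kN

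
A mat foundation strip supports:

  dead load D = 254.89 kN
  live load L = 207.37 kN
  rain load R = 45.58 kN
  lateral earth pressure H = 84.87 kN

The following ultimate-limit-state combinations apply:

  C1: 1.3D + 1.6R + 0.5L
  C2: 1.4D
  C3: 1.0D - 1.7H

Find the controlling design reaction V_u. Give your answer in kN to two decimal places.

C1: 1.3(254.89) + 1.6(45.58) + 0.5(207.37) = 507.97
C2: 1.4(254.89) = 356.85
C3: 1.0(254.89) - 1.7(84.87) = 254.89 - 144.28 = 110.61
The controlling combination is 1, giving 507.97 kN.

507.97 kN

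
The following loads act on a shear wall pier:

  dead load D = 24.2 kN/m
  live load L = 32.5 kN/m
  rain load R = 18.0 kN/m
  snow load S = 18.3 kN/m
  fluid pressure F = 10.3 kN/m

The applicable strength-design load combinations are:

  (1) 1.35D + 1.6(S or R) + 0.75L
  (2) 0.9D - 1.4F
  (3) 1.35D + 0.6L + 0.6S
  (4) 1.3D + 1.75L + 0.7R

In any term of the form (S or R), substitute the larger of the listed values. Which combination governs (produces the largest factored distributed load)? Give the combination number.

(S or R) → S = 18.3 kN/m.
(1) 1.35(24.2) + 1.6(18.3) + 0.75(32.5) = 86.3
(2) 0.9(24.2) - 1.4(10.3) = 21.8 - 14.4 = 7.4
(3) 1.35(24.2) + 0.6(32.5) + 0.6(18.3) = 32.7 + 19.5 + 11.0 = 63.2
(4) 1.3(24.2) + 1.75(32.5) + 0.7(18.0) = 100.9
The largest value is 100.9 kN/m from combination 4.

Combination 4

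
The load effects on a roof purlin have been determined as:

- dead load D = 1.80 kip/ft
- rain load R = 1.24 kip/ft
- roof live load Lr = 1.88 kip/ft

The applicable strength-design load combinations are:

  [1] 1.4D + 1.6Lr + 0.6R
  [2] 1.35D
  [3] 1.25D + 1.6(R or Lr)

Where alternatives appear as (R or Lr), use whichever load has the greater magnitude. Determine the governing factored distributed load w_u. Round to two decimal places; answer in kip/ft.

(R or Lr) → Lr = 1.88 kip/ft.
[1] 1.4(1.80) + 1.6(1.88) + 0.6(1.24) = 6.27
[2] 1.35(1.80) = 2.43
[3] 1.25(1.80) + 1.6(1.88) = 5.26
The controlling combination is 1, giving 6.27 kip/ft.

6.27 kip/ft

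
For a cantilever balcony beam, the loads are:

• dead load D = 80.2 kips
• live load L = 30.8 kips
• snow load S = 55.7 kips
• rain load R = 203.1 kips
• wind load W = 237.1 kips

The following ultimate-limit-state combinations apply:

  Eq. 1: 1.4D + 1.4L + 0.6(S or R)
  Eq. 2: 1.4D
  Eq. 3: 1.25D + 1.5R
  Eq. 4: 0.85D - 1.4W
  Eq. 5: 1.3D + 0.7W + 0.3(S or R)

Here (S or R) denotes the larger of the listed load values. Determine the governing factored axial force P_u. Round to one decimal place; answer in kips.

(S or R) → R = 203.1 kips.
Eq. 1: 1.4(80.2) + 1.4(30.8) + 0.6(203.1) = 112.3 + 43.1 + 121.9 = 277.3
Eq. 2: 1.4(80.2) = 112.3
Eq. 3: 1.25(80.2) + 1.5(203.1) = 404.9
Eq. 4: 0.85(80.2) - 1.4(237.1) = -263.8
Eq. 5: 1.3(80.2) + 0.7(237.1) + 0.3(203.1) = 104.3 + 166.0 + 60.9 = 331.2
Maximum is from combination 3.

404.9 kips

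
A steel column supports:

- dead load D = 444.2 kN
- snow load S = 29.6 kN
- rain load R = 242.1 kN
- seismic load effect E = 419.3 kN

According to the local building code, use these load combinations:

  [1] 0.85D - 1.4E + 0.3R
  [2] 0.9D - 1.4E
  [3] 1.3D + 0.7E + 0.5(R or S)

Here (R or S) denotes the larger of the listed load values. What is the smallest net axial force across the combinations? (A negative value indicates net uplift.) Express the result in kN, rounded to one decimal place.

-187.2 kN

(R or S) → R = 242.1 kN.
[1] 0.85(444.2) - 1.4(419.3) + 0.3(242.1) = -136.8
[2] 0.9(444.2) - 1.4(419.3) = -187.2
[3] 1.3(444.2) + 0.7(419.3) + 0.5(242.1) = 992.0
Combination 2 gives the minimum: -187.2 kN.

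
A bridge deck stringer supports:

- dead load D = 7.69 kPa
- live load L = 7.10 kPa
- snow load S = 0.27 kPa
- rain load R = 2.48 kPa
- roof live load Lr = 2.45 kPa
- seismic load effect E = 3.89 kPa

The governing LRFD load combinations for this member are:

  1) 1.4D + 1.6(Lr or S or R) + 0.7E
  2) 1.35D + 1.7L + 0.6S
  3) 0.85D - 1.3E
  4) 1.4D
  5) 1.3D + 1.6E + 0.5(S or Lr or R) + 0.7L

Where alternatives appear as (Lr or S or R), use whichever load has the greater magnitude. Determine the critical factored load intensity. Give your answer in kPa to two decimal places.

22.61 kPa

(Lr or S or R) → R = 2.48 kPa; (S or Lr or R) → R = 2.48 kPa.
1) 1.4(7.69) + 1.6(2.48) + 0.7(3.89) = 10.77 + 3.97 + 2.72 = 17.46
2) 1.35(7.69) + 1.7(7.10) + 0.6(0.27) = 10.38 + 12.07 + 0.16 = 22.61
3) 0.85(7.69) - 1.3(3.89) = 6.54 - 5.06 = 1.48
4) 1.4(7.69) = 10.77
5) 1.3(7.69) + 1.6(3.89) + 0.5(2.48) + 0.7(7.10) = 10.00 + 6.22 + 1.24 + 4.97 = 22.43
The controlling combination is 2, giving 22.61 kPa.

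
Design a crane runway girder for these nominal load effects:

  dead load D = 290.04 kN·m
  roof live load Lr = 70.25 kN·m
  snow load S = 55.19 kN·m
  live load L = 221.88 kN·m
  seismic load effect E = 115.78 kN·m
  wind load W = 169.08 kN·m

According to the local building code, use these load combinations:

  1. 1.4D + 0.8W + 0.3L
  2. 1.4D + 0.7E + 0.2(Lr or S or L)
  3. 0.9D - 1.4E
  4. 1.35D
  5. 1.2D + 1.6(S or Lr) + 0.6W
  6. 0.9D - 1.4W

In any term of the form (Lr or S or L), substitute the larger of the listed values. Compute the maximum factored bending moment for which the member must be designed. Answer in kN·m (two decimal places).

(Lr or S or L) → L = 221.88 kN·m; (S or Lr) → Lr = 70.25 kN·m.
1. 1.4(290.04) + 0.8(169.08) + 0.3(221.88) = 406.06 + 135.26 + 66.56 = 607.88
2. 1.4(290.04) + 0.7(115.78) + 0.2(221.88) = 531.48
3. 0.9(290.04) - 1.4(115.78) = 98.94
4. 1.35(290.04) = 391.55
5. 1.2(290.04) + 1.6(70.25) + 0.6(169.08) = 348.05 + 112.40 + 101.45 = 561.90
6. 0.9(290.04) - 1.4(169.08) = 24.32
The controlling combination is 1, giving 607.88 kN·m.

607.88 kN·m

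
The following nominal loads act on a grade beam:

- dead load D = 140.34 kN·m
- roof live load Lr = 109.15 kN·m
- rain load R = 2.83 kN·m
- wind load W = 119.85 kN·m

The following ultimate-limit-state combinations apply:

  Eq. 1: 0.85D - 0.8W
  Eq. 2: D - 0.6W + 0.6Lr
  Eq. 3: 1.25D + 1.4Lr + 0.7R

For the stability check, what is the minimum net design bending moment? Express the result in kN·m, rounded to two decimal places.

23.41 kN·m

Eq. 1: 0.85(140.34) - 0.8(119.85) = 119.29 - 95.88 = 23.41
Eq. 2: 1.0(140.34) - 0.6(119.85) + 0.6(109.15) = 140.34 - 71.91 + 65.49 = 133.92
Eq. 3: 1.25(140.34) + 1.4(109.15) + 0.7(2.83) = 175.43 + 152.81 + 1.98 = 330.22
Combination 1 gives the minimum: 23.41 kN·m.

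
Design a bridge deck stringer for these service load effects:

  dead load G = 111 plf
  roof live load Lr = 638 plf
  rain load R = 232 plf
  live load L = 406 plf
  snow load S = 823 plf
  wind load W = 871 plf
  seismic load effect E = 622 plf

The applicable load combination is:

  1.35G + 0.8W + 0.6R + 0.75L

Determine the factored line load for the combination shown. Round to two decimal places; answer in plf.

1.35(111) + 0.8(871) + 0.6(232) + 0.75(406) = 149.85 + 696.80 + 139.20 + 304.50 = 1290.35
w_u = 1290.35 plf.

1290.35 plf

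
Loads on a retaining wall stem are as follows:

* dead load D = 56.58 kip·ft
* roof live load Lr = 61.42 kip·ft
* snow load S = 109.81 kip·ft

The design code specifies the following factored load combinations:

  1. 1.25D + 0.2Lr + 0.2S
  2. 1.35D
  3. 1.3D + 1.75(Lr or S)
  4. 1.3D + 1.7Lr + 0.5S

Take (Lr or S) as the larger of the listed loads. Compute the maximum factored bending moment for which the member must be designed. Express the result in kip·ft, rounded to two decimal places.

(Lr or S) → S = 109.81 kip·ft.
1. 1.25(56.58) + 0.2(61.42) + 0.2(109.81) = 104.97
2. 1.35(56.58) = 76.38
3. 1.3(56.58) + 1.75(109.81) = 265.72
4. 1.3(56.58) + 1.7(61.42) + 0.5(109.81) = 232.87
Maximum is from combination 3.

265.72 kip·ft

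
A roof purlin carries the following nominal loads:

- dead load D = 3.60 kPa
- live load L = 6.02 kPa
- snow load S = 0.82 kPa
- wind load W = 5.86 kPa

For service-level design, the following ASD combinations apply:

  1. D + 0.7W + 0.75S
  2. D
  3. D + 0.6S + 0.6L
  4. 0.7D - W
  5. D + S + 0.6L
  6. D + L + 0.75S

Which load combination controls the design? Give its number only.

Combination 6

1. 1.0(3.60) + 0.7(5.86) + 0.75(0.82) = 3.60 + 4.10 + 0.62 = 8.32
2. 1.0(3.60) = 3.60
3. 1.0(3.60) + 0.6(0.82) + 0.6(6.02) = 3.60 + 0.49 + 3.61 = 7.70
4. 0.7(3.60) - 1.0(5.86) = 2.52 - 5.86 = -3.34
5. 1.0(3.60) + 1.0(0.82) + 0.6(6.02) = 3.60 + 0.82 + 3.61 = 8.03
6. 1.0(3.60) + 1.0(6.02) + 0.75(0.82) = 3.60 + 6.02 + 0.62 = 10.24
The largest value is 10.24 kPa from combination 6.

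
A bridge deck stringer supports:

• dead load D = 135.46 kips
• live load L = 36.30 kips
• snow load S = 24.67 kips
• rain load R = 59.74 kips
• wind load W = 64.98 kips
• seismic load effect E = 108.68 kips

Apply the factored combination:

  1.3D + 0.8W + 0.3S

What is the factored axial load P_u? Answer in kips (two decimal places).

1.3(135.46) + 0.8(64.98) + 0.3(24.67) = 235.48
P_u = 235.48 kips.

235.48 kips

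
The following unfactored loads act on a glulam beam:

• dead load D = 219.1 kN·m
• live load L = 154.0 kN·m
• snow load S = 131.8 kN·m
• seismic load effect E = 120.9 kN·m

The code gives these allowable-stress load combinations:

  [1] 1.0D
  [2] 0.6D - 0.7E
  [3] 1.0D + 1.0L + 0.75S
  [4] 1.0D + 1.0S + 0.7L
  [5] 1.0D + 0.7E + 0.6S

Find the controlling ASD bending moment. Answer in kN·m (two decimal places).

[1] 1.0(219.1) = 219.10
[2] 0.6(219.1) - 0.7(120.9) = 131.46 - 84.63 = 46.83
[3] 1.0(219.1) + 1.0(154.0) + 0.75(131.8) = 219.10 + 154.00 + 98.85 = 471.95
[4] 1.0(219.1) + 1.0(131.8) + 0.7(154.0) = 219.10 + 131.80 + 107.80 = 458.70
[5] 1.0(219.1) + 0.7(120.9) + 0.6(131.8) = 219.10 + 84.63 + 79.08 = 382.81
Combination 3 governs: M = 471.95 kN·m.

471.95 kN·m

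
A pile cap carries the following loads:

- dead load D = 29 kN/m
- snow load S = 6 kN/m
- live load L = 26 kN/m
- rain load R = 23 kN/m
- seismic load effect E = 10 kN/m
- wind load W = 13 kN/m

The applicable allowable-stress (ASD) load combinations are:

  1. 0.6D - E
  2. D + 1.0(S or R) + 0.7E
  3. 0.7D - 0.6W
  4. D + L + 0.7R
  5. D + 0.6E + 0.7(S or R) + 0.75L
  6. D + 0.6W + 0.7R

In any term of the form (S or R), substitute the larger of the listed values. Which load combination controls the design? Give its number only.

(S or R) → R = 23 kN/m.
1. 0.6(29) - 1.0(10) = 17.4 - 10.0 = 7.4
2. 1.0(29) + 1.0(23) + 0.7(10) = 29.0 + 23.0 + 7.0 = 59.0
3. 0.7(29) - 0.6(13) = 20.3 - 7.8 = 12.5
4. 1.0(29) + 1.0(26) + 0.7(23) = 29.0 + 26.0 + 16.1 = 71.1
5. 1.0(29) + 0.6(10) + 0.7(23) + 0.75(26) = 29.0 + 6.0 + 16.1 + 19.5 = 70.6
6. 1.0(29) + 0.6(13) + 0.7(23) = 29.0 + 7.8 + 16.1 = 52.9
The largest value is 71.1 kN/m from combination 4.

Combination 4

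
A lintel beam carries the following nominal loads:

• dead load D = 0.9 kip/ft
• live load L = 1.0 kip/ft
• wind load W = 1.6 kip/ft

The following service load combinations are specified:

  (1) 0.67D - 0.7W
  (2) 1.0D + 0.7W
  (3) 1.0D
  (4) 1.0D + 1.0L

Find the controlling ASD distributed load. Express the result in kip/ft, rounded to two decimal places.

2.02 kip/ft

(1) 0.67(0.9) - 0.7(1.6) = -0.52
(2) 1.0(0.9) + 0.7(1.6) = 2.02
(3) 1.0(0.9) = 0.90
(4) 1.0(0.9) + 1.0(1.0) = 1.90
The controlling combination is 2, giving 2.02 kip/ft.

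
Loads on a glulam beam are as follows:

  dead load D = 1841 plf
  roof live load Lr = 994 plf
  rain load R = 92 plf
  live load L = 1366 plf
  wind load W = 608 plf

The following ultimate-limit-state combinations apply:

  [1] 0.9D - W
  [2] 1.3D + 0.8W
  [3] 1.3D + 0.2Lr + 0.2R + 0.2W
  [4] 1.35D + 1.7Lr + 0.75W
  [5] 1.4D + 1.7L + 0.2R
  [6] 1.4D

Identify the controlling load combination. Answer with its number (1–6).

Combination 5

[1] 0.9(1841) - 1.0(608) = 1048.9
[2] 1.3(1841) + 0.8(608) = 2879.7
[3] 1.3(1841) + 0.2(994) + 0.2(92) + 0.2(608) = 2732.1
[4] 1.35(1841) + 1.7(994) + 0.75(608) = 4631.2
[5] 1.4(1841) + 1.7(1366) + 0.2(92) = 4918.0
[6] 1.4(1841) = 2577.4
The largest value is 4918.0 plf from combination 5.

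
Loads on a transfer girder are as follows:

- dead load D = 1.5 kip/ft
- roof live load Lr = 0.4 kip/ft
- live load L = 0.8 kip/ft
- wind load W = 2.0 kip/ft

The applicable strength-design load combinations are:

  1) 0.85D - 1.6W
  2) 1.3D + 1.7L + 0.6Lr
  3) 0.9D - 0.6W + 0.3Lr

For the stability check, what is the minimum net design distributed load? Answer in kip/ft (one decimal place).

1) 0.85(1.5) - 1.6(2.0) = 1.3 - 3.2 = -1.9
2) 1.3(1.5) + 1.7(0.8) + 0.6(0.4) = 2.0 + 1.4 + 0.2 = 3.6
3) 0.9(1.5) - 0.6(2.0) + 0.3(0.4) = 1.4 - 1.2 + 0.1 = 0.3
Combination 1 gives the minimum: -1.9 kip/ft.

-1.9 kip/ft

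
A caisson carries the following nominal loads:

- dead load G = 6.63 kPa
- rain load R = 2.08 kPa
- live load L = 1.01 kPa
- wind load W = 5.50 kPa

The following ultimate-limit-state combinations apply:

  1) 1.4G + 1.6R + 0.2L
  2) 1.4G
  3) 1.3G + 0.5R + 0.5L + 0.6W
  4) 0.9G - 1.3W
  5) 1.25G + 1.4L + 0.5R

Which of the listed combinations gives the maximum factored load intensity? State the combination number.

Combination 3

1) 1.4(6.63) + 1.6(2.08) + 0.2(1.01) = 9.28 + 3.33 + 0.20 = 12.81
2) 1.4(6.63) = 9.28
3) 1.3(6.63) + 0.5(2.08) + 0.5(1.01) + 0.6(5.50) = 13.46
4) 0.9(6.63) - 1.3(5.50) = 5.97 - 7.15 = -1.18
5) 1.25(6.63) + 1.4(1.01) + 0.5(2.08) = 8.29 + 1.41 + 1.04 = 10.74
The largest value is 13.46 kPa from combination 3.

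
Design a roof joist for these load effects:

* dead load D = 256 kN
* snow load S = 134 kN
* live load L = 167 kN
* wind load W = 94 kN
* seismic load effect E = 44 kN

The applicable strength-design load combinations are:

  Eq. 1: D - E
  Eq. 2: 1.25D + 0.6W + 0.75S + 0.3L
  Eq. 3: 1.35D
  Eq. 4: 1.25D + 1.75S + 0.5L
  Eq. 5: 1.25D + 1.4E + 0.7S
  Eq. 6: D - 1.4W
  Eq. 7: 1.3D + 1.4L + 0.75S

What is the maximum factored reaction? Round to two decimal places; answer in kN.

667.10 kN

Eq. 1: 1.0(256) - 1.0(44) = 256.00 - 44.00 = 212.00
Eq. 2: 1.25(256) + 0.6(94) + 0.75(134) + 0.3(167) = 320.00 + 56.40 + 100.50 + 50.10 = 527.00
Eq. 3: 1.35(256) = 345.60
Eq. 4: 1.25(256) + 1.75(134) + 0.5(167) = 320.00 + 234.50 + 83.50 = 638.00
Eq. 5: 1.25(256) + 1.4(44) + 0.7(134) = 320.00 + 61.60 + 93.80 = 475.40
Eq. 6: 1.0(256) - 1.4(94) = 256.00 - 131.60 = 124.40
Eq. 7: 1.3(256) + 1.4(167) + 0.75(134) = 332.80 + 233.80 + 100.50 = 667.10
Maximum is from combination 7.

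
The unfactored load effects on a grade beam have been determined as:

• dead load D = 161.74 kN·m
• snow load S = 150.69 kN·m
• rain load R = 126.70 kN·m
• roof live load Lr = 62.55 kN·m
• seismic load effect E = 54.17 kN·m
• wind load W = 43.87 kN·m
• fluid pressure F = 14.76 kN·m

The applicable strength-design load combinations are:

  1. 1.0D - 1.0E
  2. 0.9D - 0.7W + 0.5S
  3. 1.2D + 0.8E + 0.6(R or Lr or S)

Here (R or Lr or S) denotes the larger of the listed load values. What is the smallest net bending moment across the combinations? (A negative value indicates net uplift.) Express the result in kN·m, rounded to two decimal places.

107.57 kN·m

(R or Lr or S) → S = 150.69 kN·m.
1. 1.0(161.74) - 1.0(54.17) = 161.74 - 54.17 = 107.57
2. 0.9(161.74) - 0.7(43.87) + 0.5(150.69) = 190.20
3. 1.2(161.74) + 0.8(54.17) + 0.6(150.69) = 194.09 + 43.34 + 90.41 = 327.84
Combination 1 gives the minimum: 107.57 kN·m.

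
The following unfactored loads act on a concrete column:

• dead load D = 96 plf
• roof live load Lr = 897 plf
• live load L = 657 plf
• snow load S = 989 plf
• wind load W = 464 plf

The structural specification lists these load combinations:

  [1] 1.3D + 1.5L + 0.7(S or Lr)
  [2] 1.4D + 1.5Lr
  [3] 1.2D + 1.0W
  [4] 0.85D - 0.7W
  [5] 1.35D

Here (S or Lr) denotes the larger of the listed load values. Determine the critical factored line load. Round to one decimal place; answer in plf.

(S or Lr) → S = 989 plf.
[1] 1.3(96) + 1.5(657) + 0.7(989) = 124.8 + 985.5 + 692.3 = 1802.6
[2] 1.4(96) + 1.5(897) = 134.4 + 1345.5 = 1479.9
[3] 1.2(96) + 1.0(464) = 115.2 + 464.0 = 579.2
[4] 0.85(96) - 0.7(464) = 81.6 - 324.8 = -243.2
[5] 1.35(96) = 129.6
The controlling combination is 1, giving 1802.6 plf.

1802.6 plf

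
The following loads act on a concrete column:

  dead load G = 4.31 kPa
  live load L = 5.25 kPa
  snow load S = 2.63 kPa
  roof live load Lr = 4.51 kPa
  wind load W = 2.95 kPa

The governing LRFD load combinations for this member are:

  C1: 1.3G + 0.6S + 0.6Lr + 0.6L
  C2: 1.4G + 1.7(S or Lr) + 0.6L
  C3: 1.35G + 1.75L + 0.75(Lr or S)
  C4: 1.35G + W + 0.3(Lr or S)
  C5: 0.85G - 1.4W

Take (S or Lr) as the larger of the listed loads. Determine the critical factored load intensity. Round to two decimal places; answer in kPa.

(S or Lr) → Lr = 4.51 kPa; (Lr or S) → Lr = 4.51 kPa.
C1: 1.3(4.31) + 0.6(2.63) + 0.6(4.51) + 0.6(5.25) = 5.60 + 1.58 + 2.71 + 3.15 = 13.04
C2: 1.4(4.31) + 1.7(4.51) + 0.6(5.25) = 6.03 + 7.67 + 3.15 = 16.85
C3: 1.35(4.31) + 1.75(5.25) + 0.75(4.51) = 5.82 + 9.19 + 3.38 = 18.39
C4: 1.35(4.31) + 1.0(2.95) + 0.3(4.51) = 5.82 + 2.95 + 1.35 = 10.12
C5: 0.85(4.31) - 1.4(2.95) = 3.66 - 4.13 = -0.47
Combination 3 governs: q_u = 18.39 kPa.

18.39 kPa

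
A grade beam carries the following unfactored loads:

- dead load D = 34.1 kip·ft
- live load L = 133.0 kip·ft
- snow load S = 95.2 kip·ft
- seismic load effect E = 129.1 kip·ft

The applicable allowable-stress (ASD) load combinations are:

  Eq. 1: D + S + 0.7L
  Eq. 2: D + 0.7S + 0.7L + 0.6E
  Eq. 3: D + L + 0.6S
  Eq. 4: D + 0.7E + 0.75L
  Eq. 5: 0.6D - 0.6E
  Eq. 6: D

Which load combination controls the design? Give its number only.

Combination 2

Eq. 1: 1.0(34.1) + 1.0(95.2) + 0.7(133.0) = 34.1 + 95.2 + 93.1 = 222.4
Eq. 2: 1.0(34.1) + 0.7(95.2) + 0.7(133.0) + 0.6(129.1) = 34.1 + 66.6 + 93.1 + 77.5 = 271.3
Eq. 3: 1.0(34.1) + 1.0(133.0) + 0.6(95.2) = 34.1 + 133.0 + 57.1 = 224.2
Eq. 4: 1.0(34.1) + 0.7(129.1) + 0.75(133.0) = 224.2
Eq. 5: 0.6(34.1) - 0.6(129.1) = 20.5 - 77.5 = -57.0
Eq. 6: 1.0(34.1) = 34.1
The largest value is 271.3 kip·ft from combination 2.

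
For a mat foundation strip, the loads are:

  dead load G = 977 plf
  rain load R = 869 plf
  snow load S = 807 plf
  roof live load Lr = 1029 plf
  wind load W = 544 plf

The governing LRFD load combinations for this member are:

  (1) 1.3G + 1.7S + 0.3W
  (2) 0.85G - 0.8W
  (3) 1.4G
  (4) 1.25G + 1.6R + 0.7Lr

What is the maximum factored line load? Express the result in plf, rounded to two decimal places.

(1) 1.3(977) + 1.7(807) + 0.3(544) = 2805.20
(2) 0.85(977) - 0.8(544) = 395.25
(3) 1.4(977) = 1367.80
(4) 1.25(977) + 1.6(869) + 0.7(1029) = 3331.95
Combination 4 governs: w_u = 3331.95 plf.

3331.95 plf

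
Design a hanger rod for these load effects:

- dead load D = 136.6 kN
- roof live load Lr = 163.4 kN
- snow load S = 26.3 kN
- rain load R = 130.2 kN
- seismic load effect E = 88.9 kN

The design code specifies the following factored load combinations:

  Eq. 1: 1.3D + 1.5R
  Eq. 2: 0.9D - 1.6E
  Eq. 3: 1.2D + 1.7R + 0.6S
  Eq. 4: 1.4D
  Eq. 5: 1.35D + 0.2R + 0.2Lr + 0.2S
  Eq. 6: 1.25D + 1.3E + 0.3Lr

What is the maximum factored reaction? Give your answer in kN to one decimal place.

Eq. 1: 1.3(136.6) + 1.5(130.2) = 372.9
Eq. 2: 0.9(136.6) - 1.6(88.9) = -19.3
Eq. 3: 1.2(136.6) + 1.7(130.2) + 0.6(26.3) = 401.0
Eq. 4: 1.4(136.6) = 191.2
Eq. 5: 1.35(136.6) + 0.2(130.2) + 0.2(163.4) + 0.2(26.3) = 248.4
Eq. 6: 1.25(136.6) + 1.3(88.9) + 0.3(163.4) = 335.3
The controlling combination is 3, giving 401.0 kN.

401.0 kN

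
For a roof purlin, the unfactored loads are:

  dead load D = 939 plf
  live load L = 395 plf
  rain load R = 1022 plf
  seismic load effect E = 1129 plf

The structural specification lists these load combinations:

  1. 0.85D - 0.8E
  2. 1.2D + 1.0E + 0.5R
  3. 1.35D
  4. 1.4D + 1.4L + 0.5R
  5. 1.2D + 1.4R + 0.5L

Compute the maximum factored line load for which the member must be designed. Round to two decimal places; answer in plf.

1. 0.85(939) - 0.8(1129) = 798.15 - 903.20 = -105.05
2. 1.2(939) + 1.0(1129) + 0.5(1022) = 1126.80 + 1129.00 + 511.00 = 2766.80
3. 1.35(939) = 1267.65
4. 1.4(939) + 1.4(395) + 0.5(1022) = 1314.60 + 553.00 + 511.00 = 2378.60
5. 1.2(939) + 1.4(1022) + 0.5(395) = 1126.80 + 1430.80 + 197.50 = 2755.10
Maximum is from combination 2.

2766.80 plf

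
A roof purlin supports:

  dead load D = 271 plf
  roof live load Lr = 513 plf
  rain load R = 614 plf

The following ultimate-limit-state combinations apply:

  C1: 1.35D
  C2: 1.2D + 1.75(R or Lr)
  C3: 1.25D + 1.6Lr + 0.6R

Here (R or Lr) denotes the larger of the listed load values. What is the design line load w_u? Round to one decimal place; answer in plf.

1528.0 plf

(R or Lr) → R = 614 plf.
C1: 1.35(271) = 365.9
C2: 1.2(271) + 1.75(614) = 325.2 + 1074.5 = 1399.7
C3: 1.25(271) + 1.6(513) + 0.6(614) = 338.8 + 820.8 + 368.4 = 1528.0
The controlling combination is 3, giving 1528.0 plf.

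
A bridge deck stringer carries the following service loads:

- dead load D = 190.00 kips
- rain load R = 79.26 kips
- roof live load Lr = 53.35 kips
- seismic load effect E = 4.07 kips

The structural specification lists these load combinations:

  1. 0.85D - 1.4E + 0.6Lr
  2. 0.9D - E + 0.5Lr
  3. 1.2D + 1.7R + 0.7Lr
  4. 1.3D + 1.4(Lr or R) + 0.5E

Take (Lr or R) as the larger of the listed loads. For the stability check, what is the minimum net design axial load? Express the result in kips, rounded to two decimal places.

(Lr or R) → R = 79.26 kips.
1. 0.85(190.00) - 1.4(4.07) + 0.6(53.35) = 161.50 - 5.70 + 32.01 = 187.81
2. 0.9(190.00) - 1.0(4.07) + 0.5(53.35) = 171.00 - 4.07 + 26.68 = 193.61
3. 1.2(190.00) + 1.7(79.26) + 0.7(53.35) = 228.00 + 134.74 + 37.35 = 400.09
4. 1.3(190.00) + 1.4(79.26) + 0.5(4.07) = 247.00 + 110.96 + 2.04 = 360.00
Combination 1 gives the minimum: 187.81 kips.

187.81 kips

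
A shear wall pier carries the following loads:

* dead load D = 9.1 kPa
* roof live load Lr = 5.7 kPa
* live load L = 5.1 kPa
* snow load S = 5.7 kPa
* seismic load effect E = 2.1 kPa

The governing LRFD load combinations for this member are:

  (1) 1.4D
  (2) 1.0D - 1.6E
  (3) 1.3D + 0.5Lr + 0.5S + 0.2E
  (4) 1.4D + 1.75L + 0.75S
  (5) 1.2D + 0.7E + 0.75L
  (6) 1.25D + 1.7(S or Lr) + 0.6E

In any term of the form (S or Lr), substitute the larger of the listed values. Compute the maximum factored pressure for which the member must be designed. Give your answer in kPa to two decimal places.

25.94 kPa

(S or Lr) → S = 5.7 kPa.
(1) 1.4(9.1) = 12.74
(2) 1.0(9.1) - 1.6(2.1) = 5.74
(3) 1.3(9.1) + 0.5(5.7) + 0.5(5.7) + 0.2(2.1) = 17.95
(4) 1.4(9.1) + 1.75(5.1) + 0.75(5.7) = 25.94
(5) 1.2(9.1) + 0.7(2.1) + 0.75(5.1) = 16.22
(6) 1.25(9.1) + 1.7(5.7) + 0.6(2.1) = 22.33
Maximum is from combination 4.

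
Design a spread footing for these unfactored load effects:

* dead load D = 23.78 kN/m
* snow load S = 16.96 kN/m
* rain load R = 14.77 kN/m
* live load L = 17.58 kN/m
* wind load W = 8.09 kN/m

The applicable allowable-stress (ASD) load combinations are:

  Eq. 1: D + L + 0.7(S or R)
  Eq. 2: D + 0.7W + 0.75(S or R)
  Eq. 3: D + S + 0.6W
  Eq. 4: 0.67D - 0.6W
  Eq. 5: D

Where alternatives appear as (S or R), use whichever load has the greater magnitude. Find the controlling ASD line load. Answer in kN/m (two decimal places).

53.23 kN/m

(S or R) → S = 16.96 kN/m.
Eq. 1: 1.0(23.78) + 1.0(17.58) + 0.7(16.96) = 23.78 + 17.58 + 11.87 = 53.23
Eq. 2: 1.0(23.78) + 0.7(8.09) + 0.75(16.96) = 23.78 + 5.66 + 12.72 = 42.16
Eq. 3: 1.0(23.78) + 1.0(16.96) + 0.6(8.09) = 23.78 + 16.96 + 4.85 = 45.59
Eq. 4: 0.67(23.78) - 0.6(8.09) = 15.93 - 4.85 = 11.08
Eq. 5: 1.0(23.78) = 23.78
Combination 1 governs: w = 53.23 kN/m.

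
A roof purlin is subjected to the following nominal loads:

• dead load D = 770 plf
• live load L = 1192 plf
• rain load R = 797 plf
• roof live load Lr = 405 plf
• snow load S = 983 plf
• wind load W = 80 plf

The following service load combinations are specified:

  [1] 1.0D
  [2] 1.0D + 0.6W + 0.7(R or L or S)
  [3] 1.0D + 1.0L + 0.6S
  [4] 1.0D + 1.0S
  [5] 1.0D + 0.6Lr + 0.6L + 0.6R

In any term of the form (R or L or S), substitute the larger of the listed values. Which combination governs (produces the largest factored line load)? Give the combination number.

Combination 3

(R or L or S) → L = 1192 plf.
[1] 1.0(770) = 770.00
[2] 1.0(770) + 0.6(80) + 0.7(1192) = 770.00 + 48.00 + 834.40 = 1652.40
[3] 1.0(770) + 1.0(1192) + 0.6(983) = 770.00 + 1192.00 + 589.80 = 2551.80
[4] 1.0(770) + 1.0(983) = 770.00 + 983.00 = 1753.00
[5] 1.0(770) + 0.6(405) + 0.6(1192) + 0.6(797) = 770.00 + 243.00 + 715.20 + 478.20 = 2206.40
The largest value is 2551.80 plf from combination 3.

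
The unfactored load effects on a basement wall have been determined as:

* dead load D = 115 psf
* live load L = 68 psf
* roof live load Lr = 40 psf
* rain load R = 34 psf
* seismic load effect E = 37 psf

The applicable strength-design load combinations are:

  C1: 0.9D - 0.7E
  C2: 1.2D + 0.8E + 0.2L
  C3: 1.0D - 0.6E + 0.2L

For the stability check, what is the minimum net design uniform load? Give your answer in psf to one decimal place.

C1: 0.9(115) - 0.7(37) = 103.5 - 25.9 = 77.6
C2: 1.2(115) + 0.8(37) + 0.2(68) = 138.0 + 29.6 + 13.6 = 181.2
C3: 1.0(115) - 0.6(37) + 0.2(68) = 115.0 - 22.2 + 13.6 = 106.4
Combination 1 gives the minimum: 77.6 psf.

77.6 psf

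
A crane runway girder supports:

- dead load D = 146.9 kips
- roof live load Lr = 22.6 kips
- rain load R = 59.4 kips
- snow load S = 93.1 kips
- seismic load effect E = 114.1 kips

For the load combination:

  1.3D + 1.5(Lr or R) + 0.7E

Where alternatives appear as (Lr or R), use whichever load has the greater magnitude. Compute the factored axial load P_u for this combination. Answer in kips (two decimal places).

(Lr or R) → R = 59.4 kips.
1.3(146.9) + 1.5(59.4) + 0.7(114.1) = 190.97 + 89.10 + 79.87 = 359.94
P_u = 359.94 kips.

359.94 kips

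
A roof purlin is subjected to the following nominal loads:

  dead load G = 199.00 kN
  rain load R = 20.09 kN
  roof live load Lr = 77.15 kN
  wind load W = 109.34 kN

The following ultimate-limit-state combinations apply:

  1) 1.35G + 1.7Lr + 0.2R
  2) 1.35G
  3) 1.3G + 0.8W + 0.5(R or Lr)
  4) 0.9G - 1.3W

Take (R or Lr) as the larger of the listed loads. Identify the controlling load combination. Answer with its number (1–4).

Combination 1

(R or Lr) → Lr = 77.15 kN.
1) 1.35(199.00) + 1.7(77.15) + 0.2(20.09) = 403.82
2) 1.35(199.00) = 268.65
3) 1.3(199.00) + 0.8(109.34) + 0.5(77.15) = 258.70 + 87.47 + 38.58 = 384.75
4) 0.9(199.00) - 1.3(109.34) = 179.10 - 142.14 = 36.96
The largest value is 403.82 kN from combination 1.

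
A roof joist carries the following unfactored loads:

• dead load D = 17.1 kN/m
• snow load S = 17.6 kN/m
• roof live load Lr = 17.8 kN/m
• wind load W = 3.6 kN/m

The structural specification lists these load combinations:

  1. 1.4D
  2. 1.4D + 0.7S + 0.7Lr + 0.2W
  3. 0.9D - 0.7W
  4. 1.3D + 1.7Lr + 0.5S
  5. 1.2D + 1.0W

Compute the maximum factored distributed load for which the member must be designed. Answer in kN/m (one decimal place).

61.3 kN/m

1. 1.4(17.1) = 23.9
2. 1.4(17.1) + 0.7(17.6) + 0.7(17.8) + 0.2(3.6) = 49.4
3. 0.9(17.1) - 0.7(3.6) = 12.9
4. 1.3(17.1) + 1.7(17.8) + 0.5(17.6) = 61.3
5. 1.2(17.1) + 1.0(3.6) = 24.1
Maximum is from combination 4.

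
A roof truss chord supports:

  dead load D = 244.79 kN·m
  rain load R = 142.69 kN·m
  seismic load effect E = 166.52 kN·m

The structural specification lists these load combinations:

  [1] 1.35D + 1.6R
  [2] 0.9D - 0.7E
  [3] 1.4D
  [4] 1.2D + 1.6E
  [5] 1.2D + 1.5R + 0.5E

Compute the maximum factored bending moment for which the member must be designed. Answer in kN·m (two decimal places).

[1] 1.35(244.79) + 1.6(142.69) = 330.47 + 228.30 = 558.77
[2] 0.9(244.79) - 0.7(166.52) = 220.31 - 116.56 = 103.75
[3] 1.4(244.79) = 342.71
[4] 1.2(244.79) + 1.6(166.52) = 293.75 + 266.43 = 560.18
[5] 1.2(244.79) + 1.5(142.69) + 0.5(166.52) = 591.04
The controlling combination is 5, giving 591.04 kN·m.

591.04 kN·m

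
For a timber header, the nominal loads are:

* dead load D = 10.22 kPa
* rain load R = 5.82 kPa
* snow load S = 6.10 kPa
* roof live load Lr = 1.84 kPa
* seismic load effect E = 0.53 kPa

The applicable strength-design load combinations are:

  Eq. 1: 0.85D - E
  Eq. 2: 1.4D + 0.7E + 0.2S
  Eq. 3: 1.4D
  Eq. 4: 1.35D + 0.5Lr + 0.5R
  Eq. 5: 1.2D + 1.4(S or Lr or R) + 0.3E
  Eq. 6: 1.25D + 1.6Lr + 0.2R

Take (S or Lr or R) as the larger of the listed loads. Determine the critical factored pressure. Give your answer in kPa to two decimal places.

(S or Lr or R) → S = 6.10 kPa.
Eq. 1: 0.85(10.22) - 1.0(0.53) = 8.16
Eq. 2: 1.4(10.22) + 0.7(0.53) + 0.2(6.10) = 15.90
Eq. 3: 1.4(10.22) = 14.31
Eq. 4: 1.35(10.22) + 0.5(1.84) + 0.5(5.82) = 17.63
Eq. 5: 1.2(10.22) + 1.4(6.10) + 0.3(0.53) = 20.96
Eq. 6: 1.25(10.22) + 1.6(1.84) + 0.2(5.82) = 16.88
Maximum is from combination 5.

20.96 kPa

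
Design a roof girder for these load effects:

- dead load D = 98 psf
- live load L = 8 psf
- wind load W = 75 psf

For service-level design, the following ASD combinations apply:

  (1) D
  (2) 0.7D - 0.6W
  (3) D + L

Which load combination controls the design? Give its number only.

(1) 1.0(98) = 98.0
(2) 0.7(98) - 0.6(75) = 68.6 - 45.0 = 23.6
(3) 1.0(98) + 1.0(8) = 98.0 + 8.0 = 106.0
The largest value is 106.0 psf from combination 3.

Combination 3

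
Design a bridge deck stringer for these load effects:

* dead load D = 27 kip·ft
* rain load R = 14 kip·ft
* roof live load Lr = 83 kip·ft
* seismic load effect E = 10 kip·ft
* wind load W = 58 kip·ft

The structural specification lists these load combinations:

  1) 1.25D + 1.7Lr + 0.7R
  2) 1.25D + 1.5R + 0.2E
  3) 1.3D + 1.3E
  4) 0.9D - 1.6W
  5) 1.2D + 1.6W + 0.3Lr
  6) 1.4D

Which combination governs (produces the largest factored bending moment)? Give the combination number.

1) 1.25(27) + 1.7(83) + 0.7(14) = 33.8 + 141.1 + 9.8 = 184.7
2) 1.25(27) + 1.5(14) + 0.2(10) = 33.8 + 21.0 + 2.0 = 56.8
3) 1.3(27) + 1.3(10) = 35.1 + 13.0 = 48.1
4) 0.9(27) - 1.6(58) = 24.3 - 92.8 = -68.5
5) 1.2(27) + 1.6(58) + 0.3(83) = 32.4 + 92.8 + 24.9 = 150.1
6) 1.4(27) = 37.8
The largest value is 184.7 kip·ft from combination 1.

Combination 1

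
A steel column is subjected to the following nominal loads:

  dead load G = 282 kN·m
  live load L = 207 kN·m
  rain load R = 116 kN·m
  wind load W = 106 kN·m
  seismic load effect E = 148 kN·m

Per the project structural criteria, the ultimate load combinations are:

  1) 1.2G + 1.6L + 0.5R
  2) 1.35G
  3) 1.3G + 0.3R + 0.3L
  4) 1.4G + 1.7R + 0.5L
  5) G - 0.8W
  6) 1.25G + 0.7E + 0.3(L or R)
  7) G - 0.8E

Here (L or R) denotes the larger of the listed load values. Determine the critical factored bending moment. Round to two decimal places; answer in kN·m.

(L or R) → L = 207 kN·m.
1) 1.2(282) + 1.6(207) + 0.5(116) = 338.40 + 331.20 + 58.00 = 727.60
2) 1.35(282) = 380.70
3) 1.3(282) + 0.3(116) + 0.3(207) = 366.60 + 34.80 + 62.10 = 463.50
4) 1.4(282) + 1.7(116) + 0.5(207) = 394.80 + 197.20 + 103.50 = 695.50
5) 1.0(282) - 0.8(106) = 282.00 - 84.80 = 197.20
6) 1.25(282) + 0.7(148) + 0.3(207) = 352.50 + 103.60 + 62.10 = 518.20
7) 1.0(282) - 0.8(148) = 282.00 - 118.40 = 163.60
The controlling combination is 1, giving 727.60 kN·m.

727.60 kN·m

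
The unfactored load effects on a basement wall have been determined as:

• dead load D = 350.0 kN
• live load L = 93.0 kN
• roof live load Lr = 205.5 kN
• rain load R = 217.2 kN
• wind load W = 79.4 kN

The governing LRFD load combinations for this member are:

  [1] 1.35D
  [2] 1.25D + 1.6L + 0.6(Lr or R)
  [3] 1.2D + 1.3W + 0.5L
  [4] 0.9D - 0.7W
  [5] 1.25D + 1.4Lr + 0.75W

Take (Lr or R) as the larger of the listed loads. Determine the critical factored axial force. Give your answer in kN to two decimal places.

784.75 kN

(Lr or R) → R = 217.2 kN.
[1] 1.35(350.0) = 472.50
[2] 1.25(350.0) + 1.6(93.0) + 0.6(217.2) = 716.62
[3] 1.2(350.0) + 1.3(79.4) + 0.5(93.0) = 569.72
[4] 0.9(350.0) - 0.7(79.4) = 259.42
[5] 1.25(350.0) + 1.4(205.5) + 0.75(79.4) = 784.75
Combination 5 governs: N_u = 784.75 kN.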